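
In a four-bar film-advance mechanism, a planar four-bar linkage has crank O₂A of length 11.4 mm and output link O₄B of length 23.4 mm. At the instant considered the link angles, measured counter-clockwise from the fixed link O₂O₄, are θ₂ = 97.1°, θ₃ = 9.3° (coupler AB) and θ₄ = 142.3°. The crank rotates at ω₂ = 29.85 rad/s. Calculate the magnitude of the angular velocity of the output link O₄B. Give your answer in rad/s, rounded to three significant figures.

ω₂ = 29.85 rad/s
Differentiating the loop-closure r₂e^{iθ₂}+r₃e^{iθ₃}=r₁+r₄e^{iθ₄} gives r₂ω₂e^{iθ₂}+r₃ω₃e^{iθ₃}=r₄ω₄e^{iθ₄}.
Eliminating the other unknown: ω₄ = r₂ω₂ sin(θ₂−θ₃) / [r₄ sin(θ₄−θ₃)].
Numerator sine = +0.99926; denominator sine = +0.73135.
Result = 0.0114·29.85·(+0.99926) / (0.0234·(+0.73135)) = +19.869 rad/s; magnitude 19.869 rad/s.

19.9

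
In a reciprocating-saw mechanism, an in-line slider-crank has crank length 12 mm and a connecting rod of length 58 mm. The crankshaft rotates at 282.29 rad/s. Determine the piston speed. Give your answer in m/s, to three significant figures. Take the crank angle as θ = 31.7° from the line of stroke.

2.10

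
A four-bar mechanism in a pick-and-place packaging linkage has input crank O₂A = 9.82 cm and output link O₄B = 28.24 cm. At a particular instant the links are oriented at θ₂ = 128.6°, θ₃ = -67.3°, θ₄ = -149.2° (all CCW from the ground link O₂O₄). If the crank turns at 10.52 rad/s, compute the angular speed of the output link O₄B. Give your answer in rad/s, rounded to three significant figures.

1.01

ω₂ = 10.52 rad/s
Differentiating the loop-closure r₂e^{iθ₂}+r₃e^{iθ₃}=r₁+r₄e^{iθ₄} gives r₂ω₂e^{iθ₂}+r₃ω₃e^{iθ₃}=r₄ω₄e^{iθ₄}.
Eliminating the other unknown: ω₄ = r₂ω₂ sin(θ₂−θ₃) / [r₄ sin(θ₄−θ₃)].
Numerator sine = -0.27396; denominator sine = -0.99002.
Result = 0.0982·10.52·(-0.27396) / (0.2824·(-0.99002)) = +1.0123 rad/s; magnitude 1.0123 rad/s.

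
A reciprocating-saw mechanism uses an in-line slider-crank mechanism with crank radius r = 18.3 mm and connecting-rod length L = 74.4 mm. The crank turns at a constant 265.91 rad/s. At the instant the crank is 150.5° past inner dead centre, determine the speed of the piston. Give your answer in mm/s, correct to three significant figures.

1880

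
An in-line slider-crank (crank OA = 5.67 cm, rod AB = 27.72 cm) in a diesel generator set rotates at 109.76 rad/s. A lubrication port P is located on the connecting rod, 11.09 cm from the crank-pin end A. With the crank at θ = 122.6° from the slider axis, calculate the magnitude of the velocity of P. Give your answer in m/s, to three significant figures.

5.40

ω = 109.8 rad/s.  Crank-pin speed |V_A| = rω = 6.2234 m/s, perpendicular to OA.
Rod angle: sinφ = −(r/L) sinθ ⇒ φ = -9.923°; ω_rod = −rω cosθ/√(L²−r²sin²θ) = +12.28 rad/s.
V_P = V_A + ω_rod × AP, with AP = 0.1109 m along the rod.
Components: V_Px = −rω sinθ − a·ω_rod·sinφ = -5.0082 m/s;  V_Py = rω cosθ + a·ω_rod·cosφ = -2.0115 m/s.
|V_P| = √(V_Px² + V_Py²) = 5.3971 m/s.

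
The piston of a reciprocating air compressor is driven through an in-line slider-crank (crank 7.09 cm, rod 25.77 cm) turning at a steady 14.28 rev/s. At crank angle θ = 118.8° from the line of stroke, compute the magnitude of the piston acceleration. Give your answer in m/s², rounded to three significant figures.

359

ω = 2π·14.3 = 89.72 rad/s
x(θ) = r cosθ + √(L² − r² sin²θ); with ω constant, a = ω²·d²x/dθ².
d²x/dθ² = −r cosθ − r²(cos2θ)/√u − r⁴ sin²2θ/(4u^{3/2}),  u = L² − r² sin²θ = 0.0625491 m².
Substituting r = 0.0709 m, L = 0.2577 m, θ = 118.8°: d²x/dθ² = +0.044638 m.
a = ω²·d²x/dθ² = (89.72)²·(+0.044638) = +359.35 m/s²;  |a| = 359.35 m/s².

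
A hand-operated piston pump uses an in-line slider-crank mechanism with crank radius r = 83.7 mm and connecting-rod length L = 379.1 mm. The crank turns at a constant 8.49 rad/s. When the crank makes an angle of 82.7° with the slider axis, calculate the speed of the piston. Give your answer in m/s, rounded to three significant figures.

0.725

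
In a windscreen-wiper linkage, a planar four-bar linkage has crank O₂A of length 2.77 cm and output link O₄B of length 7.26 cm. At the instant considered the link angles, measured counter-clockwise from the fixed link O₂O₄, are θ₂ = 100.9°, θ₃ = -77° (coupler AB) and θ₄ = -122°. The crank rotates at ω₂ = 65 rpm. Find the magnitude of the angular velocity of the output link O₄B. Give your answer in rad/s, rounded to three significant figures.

ω₂ = 6.807 rad/s (from 65 rpm).
Differentiating the loop-closure r₂e^{iθ₂}+r₃e^{iθ₃}=r₁+r₄e^{iθ₄} gives r₂ω₂e^{iθ₂}+r₃ω₃e^{iθ₃}=r₄ω₄e^{iθ₄}.
Eliminating the other unknown: ω₄ = r₂ω₂ sin(θ₂−θ₃) / [r₄ sin(θ₄−θ₃)].
Numerator sine = +0.03664; denominator sine = -0.70711.
Result = 0.0277·6.807·(+0.03664) / (0.0726·(-0.70711)) = -0.13459 rad/s; magnitude 0.13459 rad/s.

0.135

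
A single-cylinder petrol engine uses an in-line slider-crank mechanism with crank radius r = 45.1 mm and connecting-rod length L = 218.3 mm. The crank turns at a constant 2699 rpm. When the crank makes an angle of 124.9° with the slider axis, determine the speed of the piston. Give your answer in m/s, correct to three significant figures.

ω = 2π·2699/60 = 282.6 rad/s
For an in-line slider-crank, x = r cosθ + √(L² − r² sin²θ), so v = −rω sinθ·[1 + r cosθ/√(L² − r² sin²θ)].
With r = 0.0451 m, L = 0.2183 m, θ = 124.9°: √(L² − r² sin²θ) = 0.21514 m.
v = −0.0451·282.6·0.82015·[1 + 0.0451·-0.57215/0.21514] = -9.2006 m/s.
|v| = 9.2006 m/s.

9.20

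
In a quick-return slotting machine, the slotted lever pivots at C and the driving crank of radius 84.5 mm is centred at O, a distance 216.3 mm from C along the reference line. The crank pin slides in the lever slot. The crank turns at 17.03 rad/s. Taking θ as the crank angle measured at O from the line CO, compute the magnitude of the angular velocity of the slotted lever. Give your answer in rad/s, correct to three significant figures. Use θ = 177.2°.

ω = 17.03 rad/s
Crank pin A relative to C: A = (d + r cosθ, r sinθ); lever angle φ = atan2(r sinθ, d + r cosθ).
Differentiating tanφ: φ̇ = rω(d cosθ + r)/(d² + r² + 2dr cosθ).
d² + r² + 2dr cosθ = |CA|² = 0.0174149 m²;  d cosθ + r = -0.13154 m.
|ω_lever| = |0.0845·17.03·-0.13154| / 0.0174149 = 10.87 rad/s.

10.9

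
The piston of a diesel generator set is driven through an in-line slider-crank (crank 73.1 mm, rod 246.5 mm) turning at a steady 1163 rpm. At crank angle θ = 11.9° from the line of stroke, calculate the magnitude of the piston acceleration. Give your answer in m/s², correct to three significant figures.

ω = 2π·1163/60 = 121.8 rad/s
x(θ) = r cosθ + √(L² − r² sin²θ); with ω constant, a = ω²·d²x/dθ².
d²x/dθ² = −r cosθ − r²(cos2θ)/√u − r⁴ sin²2θ/(4u^{3/2}),  u = L² − r² sin²θ = 0.060535 m².
Substituting r = 0.0731 m, L = 0.2465 m, θ = 11.9°: d²x/dθ² = -0.091479 m.
a = ω²·d²x/dθ² = (121.8)²·(-0.091479) = -1356.9 m/s²;  |a| = 1356.9 m/s².

1360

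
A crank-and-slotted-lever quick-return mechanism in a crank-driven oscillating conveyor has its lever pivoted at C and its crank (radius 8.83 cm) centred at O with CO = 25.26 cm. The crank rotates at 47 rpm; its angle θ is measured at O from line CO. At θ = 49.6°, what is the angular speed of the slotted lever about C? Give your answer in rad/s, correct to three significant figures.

1.09

ω = 4.922 rad/s (from 47 rpm).
Crank pin A relative to C: A = (d + r cosθ, r sinθ); lever angle φ = atan2(r sinθ, d + r cosθ).
Differentiating tanφ: φ̇ = rω(d cosθ + r)/(d² + r² + 2dr cosθ).
d² + r² + 2dr cosθ = |CA|² = 0.100516 m²;  d cosθ + r = +0.25202 m.
|ω_lever| = |0.0883·4.922·+0.25202| / 0.100516 = 1.0896 rad/s.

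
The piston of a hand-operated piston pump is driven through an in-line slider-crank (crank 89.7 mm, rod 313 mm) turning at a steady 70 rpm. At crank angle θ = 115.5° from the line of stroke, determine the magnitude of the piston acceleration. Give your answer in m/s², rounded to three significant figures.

ω = 2π·70/60 = 7.33 rad/s
x(θ) = r cosθ + √(L² − r² sin²θ); with ω constant, a = ω²·d²x/dθ².
d²x/dθ² = −r cosθ − r²(cos2θ)/√u − r⁴ sin²2θ/(4u^{3/2}),  u = L² − r² sin²θ = 0.0914142 m².
Substituting r = 0.0897 m, L = 0.313 m, θ = 115.5°: d²x/dθ² = +0.055011 m.
a = ω²·d²x/dθ² = (7.33)²·(+0.055011) = +2.956 m/s²;  |a| = 2.956 m/s².

2.96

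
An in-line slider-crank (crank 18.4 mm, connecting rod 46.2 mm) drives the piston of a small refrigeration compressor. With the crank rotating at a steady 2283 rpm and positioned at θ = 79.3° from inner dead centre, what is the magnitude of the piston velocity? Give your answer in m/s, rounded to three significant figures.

ω = 2π·2283/60 = 239.1 rad/s
For an in-line slider-crank, x = r cosθ + √(L² − r² sin²θ), so v = −rω sinθ·[1 + r cosθ/√(L² − r² sin²θ)].
With r = 0.0184 m, L = 0.0462 m, θ = 79.3°: √(L² − r² sin²θ) = 0.042515 m.
v = −0.0184·239.1·0.98261·[1 + 0.0184·0.18567/0.042515] = -4.6698 m/s.
|v| = 4.6698 m/s.

4.67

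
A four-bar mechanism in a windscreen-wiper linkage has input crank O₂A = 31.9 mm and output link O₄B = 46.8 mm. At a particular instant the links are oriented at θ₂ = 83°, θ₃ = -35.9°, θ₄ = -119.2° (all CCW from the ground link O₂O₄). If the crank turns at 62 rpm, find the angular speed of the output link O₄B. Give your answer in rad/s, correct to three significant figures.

3.90

ω₂ = 6.493 rad/s (from 62 rpm).
Differentiating the loop-closure r₂e^{iθ₂}+r₃e^{iθ₃}=r₁+r₄e^{iθ₄} gives r₂ω₂e^{iθ₂}+r₃ω₃e^{iθ₃}=r₄ω₄e^{iθ₄}.
Eliminating the other unknown: ω₄ = r₂ω₂ sin(θ₂−θ₃) / [r₄ sin(θ₄−θ₃)].
Numerator sine = +0.87546; denominator sine = -0.99317.
Result = 0.0319·6.493·(+0.87546) / (0.0468·(-0.99317)) = -3.901 rad/s; magnitude 3.901 rad/s.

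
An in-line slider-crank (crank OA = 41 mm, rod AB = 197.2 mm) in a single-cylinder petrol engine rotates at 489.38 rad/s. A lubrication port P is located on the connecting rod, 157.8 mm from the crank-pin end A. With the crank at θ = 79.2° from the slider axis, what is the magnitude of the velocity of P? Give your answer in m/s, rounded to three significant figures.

ω = 489.4 rad/s.  Crank-pin speed |V_A| = rω = 20.065 m/s, perpendicular to OA.
Rod angle: sinφ = −(r/L) sinθ ⇒ φ = -11.784°; ω_rod = −rω cosθ/√(L²−r²sin²θ) = -19.476 rad/s.
V_P = V_A + ω_rod × AP, with AP = 0.1578 m along the rod.
Components: V_Px = −rω sinθ − a·ω_rod·sinφ = -20.337 m/s;  V_Py = rω cosθ + a·ω_rod·cosφ = +0.75118 m/s.
|V_P| = √(V_Px² + V_Py²) = 20.351 m/s.

20.4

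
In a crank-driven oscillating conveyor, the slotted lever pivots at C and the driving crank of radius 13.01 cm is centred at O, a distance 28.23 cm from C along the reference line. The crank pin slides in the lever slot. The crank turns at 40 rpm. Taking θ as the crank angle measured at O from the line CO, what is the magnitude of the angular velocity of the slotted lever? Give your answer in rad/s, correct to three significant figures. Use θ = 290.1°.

1.02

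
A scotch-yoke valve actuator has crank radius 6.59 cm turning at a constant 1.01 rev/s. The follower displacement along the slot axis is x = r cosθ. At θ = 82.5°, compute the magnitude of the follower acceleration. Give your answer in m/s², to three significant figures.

0.346

ω = 6.346 rad/s (from 1.01 rev/s).
x = r cosθ ⇒ ẍ = −rω² cosθ (ω constant).
|a| = rω²|cosθ| = 0.0659·(6.346)²·|cos 82.5°| = 0.34641 m/s².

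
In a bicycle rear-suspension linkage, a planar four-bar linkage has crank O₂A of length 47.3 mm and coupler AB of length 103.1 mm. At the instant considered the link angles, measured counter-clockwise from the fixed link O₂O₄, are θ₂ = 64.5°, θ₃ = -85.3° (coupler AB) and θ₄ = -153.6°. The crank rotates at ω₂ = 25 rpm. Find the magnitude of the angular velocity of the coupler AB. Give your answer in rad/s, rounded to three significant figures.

ω₂ = 2.618 rad/s (from 25 rpm).
Differentiating the loop-closure r₂e^{iθ₂}+r₃e^{iθ₃}=r₁+r₄e^{iθ₄} gives r₂ω₂e^{iθ₂}+r₃ω₃e^{iθ₃}=r₄ω₄e^{iθ₄}.
Eliminating the other unknown: ω₃ = r₂ω₂ sin(θ₄−θ₂) / [r₃ sin(θ₃−θ₄)].
Numerator sine = +0.61704; denominator sine = +0.92913.
Result = 0.0473·2.618·(+0.61704) / (0.1031·(+0.92913)) = +0.79763 rad/s; magnitude 0.79763 rad/s.

0.798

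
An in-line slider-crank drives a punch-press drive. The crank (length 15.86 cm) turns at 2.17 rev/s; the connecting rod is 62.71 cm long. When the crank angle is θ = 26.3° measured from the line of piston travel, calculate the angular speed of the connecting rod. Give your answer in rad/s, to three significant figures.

ω = 13.63 rad/s (converted from 2.17 rev/s).
The rod makes angle φ with the slider axis where L sinφ = r sinθ; differentiating, L cosφ·φ̇ = r ω cosθ.
L cosφ = √(L² − r² sin²θ) = 0.62315 m.
|ω_rod| = r ω |cosθ| / √(L² − r² sin²θ) = 0.1586·13.63·0.89649/0.62315 = 3.111 rad/s.

3.11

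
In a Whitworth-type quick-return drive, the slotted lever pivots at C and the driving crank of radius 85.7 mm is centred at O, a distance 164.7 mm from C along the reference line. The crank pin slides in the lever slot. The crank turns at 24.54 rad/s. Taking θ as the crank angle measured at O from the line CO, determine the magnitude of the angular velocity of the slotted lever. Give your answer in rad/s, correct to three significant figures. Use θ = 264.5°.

ω = 24.54 rad/s
Crank pin A relative to C: A = (d + r cosθ, r sinθ); lever angle φ = atan2(r sinθ, d + r cosθ).
Differentiating tanφ: φ̇ = rω(d cosθ + r)/(d² + r² + 2dr cosθ).
d² + r² + 2dr cosθ = |CA|² = 0.0317649 m²;  d cosθ + r = +0.069914 m.
|ω_lever| = |0.0857·24.54·+0.069914| / 0.0317649 = 4.6289 rad/s.

4.63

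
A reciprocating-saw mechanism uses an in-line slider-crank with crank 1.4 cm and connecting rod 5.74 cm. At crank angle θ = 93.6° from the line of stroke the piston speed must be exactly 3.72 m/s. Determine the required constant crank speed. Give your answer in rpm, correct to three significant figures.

2580

For an in-line slider-crank, |v_piston| = rω|sinθ|·[1 + r cosθ/√(L² − r² sin²θ)].
With r = 0.014 m, L = 0.0574 m, θ = 93.6°: the bracketed kinematic factor |dx/dθ| = 0.013752 m.
ω = v/|dx/dθ| = 3.72/0.013752 = 270.51 rad/s.
N = 60ω/(2π) = 2583.2 rpm.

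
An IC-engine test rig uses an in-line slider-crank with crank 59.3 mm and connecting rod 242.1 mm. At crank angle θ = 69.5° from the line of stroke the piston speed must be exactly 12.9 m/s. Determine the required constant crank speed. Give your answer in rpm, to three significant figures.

For an in-line slider-crank, |v_piston| = rω|sinθ|·[1 + r cosθ/√(L² − r² sin²θ)].
With r = 0.0593 m, L = 0.2421 m, θ = 69.5°: the bracketed kinematic factor |dx/dθ| = 0.06044 m.
ω = v/|dx/dθ| = 12.9/0.06044 = 213.44 rad/s.
N = 60ω/(2π) = 2038.2 rpm.

2040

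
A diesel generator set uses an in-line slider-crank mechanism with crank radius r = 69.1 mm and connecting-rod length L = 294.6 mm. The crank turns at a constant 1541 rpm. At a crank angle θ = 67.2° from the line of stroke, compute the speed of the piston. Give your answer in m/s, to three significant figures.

11.2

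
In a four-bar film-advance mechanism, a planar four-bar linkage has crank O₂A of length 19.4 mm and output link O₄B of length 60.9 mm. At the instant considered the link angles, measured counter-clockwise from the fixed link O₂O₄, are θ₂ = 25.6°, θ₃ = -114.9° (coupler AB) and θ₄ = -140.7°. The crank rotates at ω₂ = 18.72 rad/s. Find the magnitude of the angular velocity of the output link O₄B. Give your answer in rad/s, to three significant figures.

ω₂ = 18.72 rad/s
Differentiating the loop-closure r₂e^{iθ₂}+r₃e^{iθ₃}=r₁+r₄e^{iθ₄} gives r₂ω₂e^{iθ₂}+r₃ω₃e^{iθ₃}=r₄ω₄e^{iθ₄}.
Eliminating the other unknown: ω₄ = r₂ω₂ sin(θ₂−θ₃) / [r₄ sin(θ₄−θ₃)].
Numerator sine = +0.63608; denominator sine = -0.43523.
Result = 0.0194·18.72·(+0.63608) / (0.0609·(-0.43523)) = -8.7153 rad/s; magnitude 8.7153 rad/s.

8.72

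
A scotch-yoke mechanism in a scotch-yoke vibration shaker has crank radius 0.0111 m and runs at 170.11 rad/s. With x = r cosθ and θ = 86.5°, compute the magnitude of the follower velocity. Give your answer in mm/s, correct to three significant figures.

ω = 170.1 rad/s
x = r cosθ ⇒ ẋ = −rω sinθ.
|v| = rω|sinθ| = 0.0111·170.1·|sin 86.5°| = 1.8847 m/s = 1884.7 mm/s.

1880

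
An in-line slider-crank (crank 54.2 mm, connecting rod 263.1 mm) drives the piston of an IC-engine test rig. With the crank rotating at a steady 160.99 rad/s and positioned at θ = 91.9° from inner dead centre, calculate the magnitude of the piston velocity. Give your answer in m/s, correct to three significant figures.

8.66

ω = 161 rad/s
For an in-line slider-crank, x = r cosθ + √(L² − r² sin²θ), so v = −rω sinθ·[1 + r cosθ/√(L² − r² sin²θ)].
With r = 0.0542 m, L = 0.2631 m, θ = 91.9°: √(L² − r² sin²θ) = 0.25746 m.
v = −0.0542·161·0.99945·[1 + 0.0542·-0.03316/0.25746] = -8.66 m/s.
|v| = 8.66 m/s.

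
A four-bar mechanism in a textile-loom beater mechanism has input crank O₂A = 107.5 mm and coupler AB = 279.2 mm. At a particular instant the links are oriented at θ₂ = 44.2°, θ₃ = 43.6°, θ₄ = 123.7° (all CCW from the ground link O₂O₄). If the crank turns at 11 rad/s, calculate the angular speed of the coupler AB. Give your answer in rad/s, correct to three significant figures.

4.23

ω₂ = 11 rad/s
Differentiating the loop-closure r₂e^{iθ₂}+r₃e^{iθ₃}=r₁+r₄e^{iθ₄} gives r₂ω₂e^{iθ₂}+r₃ω₃e^{iθ₃}=r₄ω₄e^{iθ₄}.
Eliminating the other unknown: ω₃ = r₂ω₂ sin(θ₄−θ₂) / [r₃ sin(θ₃−θ₄)].
Numerator sine = +0.98325; denominator sine = -0.98511.
Result = 0.1075·11·(+0.98325) / (0.2792·(-0.98511)) = -4.2273 rad/s; magnitude 4.2273 rad/s.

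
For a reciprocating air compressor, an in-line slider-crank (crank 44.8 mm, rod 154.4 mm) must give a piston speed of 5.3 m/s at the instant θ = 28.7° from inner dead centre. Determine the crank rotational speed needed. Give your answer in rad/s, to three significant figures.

196

For an in-line slider-crank, |v_piston| = rω|sinθ|·[1 + r cosθ/√(L² − r² sin²θ)].
With r = 0.0448 m, L = 0.1544 m, θ = 28.7°: the bracketed kinematic factor |dx/dθ| = 0.027043 m.
ω = v/|dx/dθ| = 5.3/0.027043 = 195.98 rad/s.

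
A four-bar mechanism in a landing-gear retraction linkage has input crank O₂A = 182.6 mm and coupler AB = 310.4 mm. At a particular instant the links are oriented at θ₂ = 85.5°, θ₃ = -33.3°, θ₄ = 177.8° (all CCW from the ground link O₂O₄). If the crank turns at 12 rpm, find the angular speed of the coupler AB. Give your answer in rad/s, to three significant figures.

1.43

ω₂ = 1.257 rad/s (from 12 rpm).
Differentiating the loop-closure r₂e^{iθ₂}+r₃e^{iθ₃}=r₁+r₄e^{iθ₄} gives r₂ω₂e^{iθ₂}+r₃ω₃e^{iθ₃}=r₄ω₄e^{iθ₄}.
Eliminating the other unknown: ω₃ = r₂ω₂ sin(θ₄−θ₂) / [r₃ sin(θ₃−θ₄)].
Numerator sine = +0.99919; denominator sine = +0.51653.
Result = 0.1826·1.257·(+0.99919) / (0.3104·(+0.51653)) = +1.43 rad/s; magnitude 1.43 rad/s.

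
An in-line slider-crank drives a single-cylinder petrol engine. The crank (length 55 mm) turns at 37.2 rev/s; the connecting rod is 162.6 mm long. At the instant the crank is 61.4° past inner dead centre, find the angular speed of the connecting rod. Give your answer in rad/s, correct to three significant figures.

ω = 233.7 rad/s (converted from 37.2 rev/s).
The rod makes angle φ with the slider axis where L sinφ = r sinθ; differentiating, L cosφ·φ̇ = r ω cosθ.
L cosφ = √(L² − r² sin²θ) = 0.15526 m.
|ω_rod| = r ω |cosθ| / √(L² − r² sin²θ) = 0.055·233.7·0.47869/0.15526 = 39.634 rad/s.

39.6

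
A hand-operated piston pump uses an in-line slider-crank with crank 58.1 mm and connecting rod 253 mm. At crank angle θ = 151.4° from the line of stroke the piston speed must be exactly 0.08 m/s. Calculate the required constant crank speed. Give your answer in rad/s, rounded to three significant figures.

For an in-line slider-crank, |v_piston| = rω|sinθ|·[1 + r cosθ/√(L² − r² sin²θ)].
With r = 0.0581 m, L = 0.253 m, θ = 151.4°: the bracketed kinematic factor |dx/dθ| = 0.02217 m.
ω = v/|dx/dθ| = 0.08/0.02217 = 3.6084 rad/s.

3.61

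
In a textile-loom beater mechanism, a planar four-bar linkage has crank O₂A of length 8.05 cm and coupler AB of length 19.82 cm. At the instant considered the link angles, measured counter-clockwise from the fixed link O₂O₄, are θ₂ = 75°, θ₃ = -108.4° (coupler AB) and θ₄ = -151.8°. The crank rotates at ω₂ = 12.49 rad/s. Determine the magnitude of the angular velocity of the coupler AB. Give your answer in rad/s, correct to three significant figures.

ω₂ = 12.49 rad/s
Differentiating the loop-closure r₂e^{iθ₂}+r₃e^{iθ₃}=r₁+r₄e^{iθ₄} gives r₂ω₂e^{iθ₂}+r₃ω₃e^{iθ₃}=r₄ω₄e^{iθ₄}.
Eliminating the other unknown: ω₃ = r₂ω₂ sin(θ₄−θ₂) / [r₃ sin(θ₃−θ₄)].
Numerator sine = +0.72897; denominator sine = +0.68709.
Result = 0.0805·12.49·(+0.72897) / (0.1982·(+0.68709)) = +5.3821 rad/s; magnitude 5.3821 rad/s.

5.38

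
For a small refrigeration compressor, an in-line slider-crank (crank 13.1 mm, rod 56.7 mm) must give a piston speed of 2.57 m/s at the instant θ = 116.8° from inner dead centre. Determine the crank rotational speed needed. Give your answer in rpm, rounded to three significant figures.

2350

For an in-line slider-crank, |v_piston| = rω|sinθ|·[1 + r cosθ/√(L² − r² sin²θ)].
With r = 0.0131 m, L = 0.0567 m, θ = 116.8°: the bracketed kinematic factor |dx/dθ| = 0.010448 m.
ω = v/|dx/dθ| = 2.57/0.010448 = 245.98 rad/s.
N = 60ω/(2π) = 2348.9 rpm.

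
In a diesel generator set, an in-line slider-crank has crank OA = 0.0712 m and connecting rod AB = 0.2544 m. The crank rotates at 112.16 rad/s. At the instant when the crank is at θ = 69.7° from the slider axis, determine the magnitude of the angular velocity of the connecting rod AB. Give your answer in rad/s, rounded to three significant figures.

ω = 112.2 rad/s
The rod makes angle φ with the slider axis where L sinφ = r sinθ; differentiating, L cosφ·φ̇ = r ω cosθ.
L cosφ = √(L² − r² sin²θ) = 0.24548 m.
|ω_rod| = r ω |cosθ| / √(L² − r² sin²θ) = 0.0712·112.2·0.34694/0.24548 = 11.286 rad/s.

11.3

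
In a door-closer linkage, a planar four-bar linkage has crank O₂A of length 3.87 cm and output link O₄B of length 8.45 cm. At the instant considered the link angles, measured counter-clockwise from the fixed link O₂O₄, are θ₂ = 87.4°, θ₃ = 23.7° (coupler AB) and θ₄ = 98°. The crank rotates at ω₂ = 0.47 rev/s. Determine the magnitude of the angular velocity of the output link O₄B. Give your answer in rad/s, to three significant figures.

1.26

ω₂ = 2.953 rad/s (from 0.47 rev/s).
Differentiating the loop-closure r₂e^{iθ₂}+r₃e^{iθ₃}=r₁+r₄e^{iθ₄} gives r₂ω₂e^{iθ₂}+r₃ω₃e^{iθ₃}=r₄ω₄e^{iθ₄}.
Eliminating the other unknown: ω₄ = r₂ω₂ sin(θ₂−θ₃) / [r₄ sin(θ₄−θ₃)].
Numerator sine = +0.89649; denominator sine = +0.96269.
Result = 0.0387·2.953·(+0.89649) / (0.0845·(+0.96269)) = +1.2595 rad/s; magnitude 1.2595 rad/s.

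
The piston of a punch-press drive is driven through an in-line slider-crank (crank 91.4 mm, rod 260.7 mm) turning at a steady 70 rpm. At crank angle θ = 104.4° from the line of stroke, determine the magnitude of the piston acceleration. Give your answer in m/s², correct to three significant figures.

ω = 2π·70/60 = 7.33 rad/s
x(θ) = r cosθ + √(L² − r² sin²θ); with ω constant, a = ω²·d²x/dθ².
d²x/dθ² = −r cosθ − r²(cos2θ)/√u − r⁴ sin²2θ/(4u^{3/2}),  u = L² − r² sin²θ = 0.0601272 m².
Substituting r = 0.0914 m, L = 0.2607 m, θ = 104.4°: d²x/dθ² = +0.05231 m.
a = ω²·d²x/dθ² = (7.33)²·(+0.05231) = +2.8109 m/s²;  |a| = 2.8109 m/s².

2.81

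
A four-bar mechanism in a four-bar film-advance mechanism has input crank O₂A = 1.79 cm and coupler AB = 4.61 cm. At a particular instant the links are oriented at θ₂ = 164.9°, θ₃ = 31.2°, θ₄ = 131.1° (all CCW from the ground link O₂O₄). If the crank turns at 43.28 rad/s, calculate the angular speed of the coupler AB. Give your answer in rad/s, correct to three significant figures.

ω₂ = 43.28 rad/s
Differentiating the loop-closure r₂e^{iθ₂}+r₃e^{iθ₃}=r₁+r₄e^{iθ₄} gives r₂ω₂e^{iθ₂}+r₃ω₃e^{iθ₃}=r₄ω₄e^{iθ₄}.
Eliminating the other unknown: ω₃ = r₂ω₂ sin(θ₄−θ₂) / [r₃ sin(θ₃−θ₄)].
Numerator sine = -0.55630; denominator sine = -0.98511.
Result = 0.0179·43.28·(-0.55630) / (0.0461·(-0.98511)) = +9.4899 rad/s; magnitude 9.4899 rad/s.

9.49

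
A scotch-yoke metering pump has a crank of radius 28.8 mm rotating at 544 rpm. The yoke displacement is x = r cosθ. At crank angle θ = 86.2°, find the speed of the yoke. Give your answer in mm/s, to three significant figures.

ω = 56.97 rad/s (from 544 rpm).
x = r cosθ ⇒ ẋ = −rω sinθ.
|v| = rω|sinθ| = 0.0288·56.97·|sin 86.2°| = 1.6371 m/s = 1637.1 mm/s.

1640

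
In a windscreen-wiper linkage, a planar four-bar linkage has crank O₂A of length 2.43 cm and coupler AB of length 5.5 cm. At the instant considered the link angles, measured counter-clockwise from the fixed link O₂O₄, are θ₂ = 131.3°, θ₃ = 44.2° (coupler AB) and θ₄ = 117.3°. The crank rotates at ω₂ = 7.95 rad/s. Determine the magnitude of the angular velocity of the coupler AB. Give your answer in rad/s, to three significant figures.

ω₂ = 7.95 rad/s
Differentiating the loop-closure r₂e^{iθ₂}+r₃e^{iθ₃}=r₁+r₄e^{iθ₄} gives r₂ω₂e^{iθ₂}+r₃ω₃e^{iθ₃}=r₄ω₄e^{iθ₄}.
Eliminating the other unknown: ω₃ = r₂ω₂ sin(θ₄−θ₂) / [r₃ sin(θ₃−θ₄)].
Numerator sine = -0.24192; denominator sine = -0.95681.
Result = 0.0243·7.95·(-0.24192) / (0.055·(-0.95681)) = +0.88809 rad/s; magnitude 0.88809 rad/s.

0.888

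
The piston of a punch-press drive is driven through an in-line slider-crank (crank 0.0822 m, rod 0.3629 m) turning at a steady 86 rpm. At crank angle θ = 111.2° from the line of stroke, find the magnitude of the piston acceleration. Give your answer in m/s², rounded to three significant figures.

3.54

ω = 2π·86/60 = 9.006 rad/s
x(θ) = r cosθ + √(L² − r² sin²θ); with ω constant, a = ω²·d²x/dθ².
d²x/dθ² = −r cosθ − r²(cos2θ)/√u − r⁴ sin²2θ/(4u^{3/2}),  u = L² − r² sin²θ = 0.125823 m².
Substituting r = 0.0822 m, L = 0.3629 m, θ = 111.2°: d²x/dθ² = +0.043676 m.
a = ω²·d²x/dθ² = (9.006)²·(+0.043676) = +3.5424 m/s²;  |a| = 3.5424 m/s².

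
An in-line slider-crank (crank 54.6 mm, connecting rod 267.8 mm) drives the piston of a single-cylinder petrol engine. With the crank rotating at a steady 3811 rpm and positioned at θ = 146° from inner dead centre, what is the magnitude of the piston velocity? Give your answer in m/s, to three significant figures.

ω = 2π·3811/60 = 399.1 rad/s
For an in-line slider-crank, x = r cosθ + √(L² − r² sin²θ), so v = −rω sinθ·[1 + r cosθ/√(L² − r² sin²θ)].
With r = 0.0546 m, L = 0.2678 m, θ = 146°: √(L² − r² sin²θ) = 0.26605 m.
v = −0.0546·399.1·0.55919·[1 + 0.0546·-0.82904/0.26605] = -10.112 m/s.
|v| = 10.112 m/s.

10.1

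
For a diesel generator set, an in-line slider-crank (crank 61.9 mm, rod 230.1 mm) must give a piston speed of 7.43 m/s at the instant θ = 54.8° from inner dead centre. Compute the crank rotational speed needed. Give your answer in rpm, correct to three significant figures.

For an in-line slider-crank, |v_piston| = rω|sinθ|·[1 + r cosθ/√(L² − r² sin²θ)].
With r = 0.0619 m, L = 0.2301 m, θ = 54.8°: the bracketed kinematic factor |dx/dθ| = 0.058621 m.
ω = v/|dx/dθ| = 7.43/0.058621 = 126.75 rad/s.
N = 60ω/(2π) = 1210.3 rpm.

1210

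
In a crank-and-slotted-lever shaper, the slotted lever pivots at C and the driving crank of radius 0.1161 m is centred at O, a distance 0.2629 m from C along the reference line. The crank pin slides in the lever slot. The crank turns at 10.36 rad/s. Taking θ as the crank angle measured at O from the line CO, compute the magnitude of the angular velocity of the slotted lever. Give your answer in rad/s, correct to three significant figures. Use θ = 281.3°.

ω = 10.36 rad/s
Crank pin A relative to C: A = (d + r cosθ, r sinθ); lever angle φ = atan2(r sinθ, d + r cosθ).
Differentiating tanφ: φ̇ = rω(d cosθ + r)/(d² + r² + 2dr cosθ).
d² + r² + 2dr cosθ = |CA|² = 0.0945572 m²;  d cosθ + r = +0.16761 m.
|ω_lever| = |0.1161·10.36·+0.16761| / 0.0945572 = 2.1321 rad/s.

2.13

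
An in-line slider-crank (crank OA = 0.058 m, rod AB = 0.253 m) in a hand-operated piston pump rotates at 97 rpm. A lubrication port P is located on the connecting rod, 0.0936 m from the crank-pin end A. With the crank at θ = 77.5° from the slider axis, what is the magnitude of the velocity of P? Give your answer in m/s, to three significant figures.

0.592

ω = 10.16 rad/s.  Crank-pin speed |V_A| = rω = 0.58915 m/s, perpendicular to OA.
Rod angle: sinφ = −(r/L) sinθ ⇒ φ = -12.933°; ω_rod = −rω cosθ/√(L²−r²sin²θ) = -0.51714 rad/s.
V_P = V_A + ω_rod × AP, with AP = 0.0936 m along the rod.
Components: V_Px = −rω sinθ − a·ω_rod·sinφ = -0.58602 m/s;  V_Py = rω cosθ + a·ω_rod·cosφ = +0.08034 m/s.
|V_P| = √(V_Px² + V_Py²) = 0.5915 m/s.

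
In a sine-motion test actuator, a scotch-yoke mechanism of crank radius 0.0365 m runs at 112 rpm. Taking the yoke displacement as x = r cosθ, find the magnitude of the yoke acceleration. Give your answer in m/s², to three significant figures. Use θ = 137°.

ω = 11.73 rad/s (from 112 rpm).
x = r cosθ ⇒ ẍ = −rω² cosθ (ω constant).
|a| = rω²|cosθ| = 0.0365·(11.73)²·|cos 137°| = 3.6721 m/s².

3.67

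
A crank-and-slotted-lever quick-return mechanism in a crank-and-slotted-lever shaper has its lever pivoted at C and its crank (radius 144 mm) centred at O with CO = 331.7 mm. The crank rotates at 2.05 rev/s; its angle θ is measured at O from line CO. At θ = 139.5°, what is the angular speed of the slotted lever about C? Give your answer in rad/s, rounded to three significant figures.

ω = 12.88 rad/s (from 2.05 rev/s).
Crank pin A relative to C: A = (d + r cosθ, r sinθ); lever angle φ = atan2(r sinθ, d + r cosθ).
Differentiating tanφ: φ̇ = rω(d cosθ + r)/(d² + r² + 2dr cosθ).
d² + r² + 2dr cosθ = |CA|² = 0.0581196 m²;  d cosθ + r = -0.10823 m.
|ω_lever| = |0.144·12.88·-0.10823| / 0.0581196 = 3.4539 rad/s.

3.45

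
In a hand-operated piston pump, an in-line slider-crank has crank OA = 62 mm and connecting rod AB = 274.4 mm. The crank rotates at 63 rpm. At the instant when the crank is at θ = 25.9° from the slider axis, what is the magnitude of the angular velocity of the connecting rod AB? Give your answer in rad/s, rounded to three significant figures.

1.35

ω = 6.597 rad/s (converted from 63 rpm).
The rod makes angle φ with the slider axis where L sinφ = r sinθ; differentiating, L cosφ·φ̇ = r ω cosθ.
L cosφ = √(L² − r² sin²θ) = 0.27306 m.
|ω_rod| = r ω |cosθ| / √(L² − r² sin²θ) = 0.062·6.597·0.89956/0.27306 = 1.3475 rad/s.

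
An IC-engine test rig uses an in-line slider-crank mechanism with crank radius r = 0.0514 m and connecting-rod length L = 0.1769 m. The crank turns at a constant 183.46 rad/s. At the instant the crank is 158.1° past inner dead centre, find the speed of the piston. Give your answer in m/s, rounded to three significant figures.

ω = 183.5 rad/s
For an in-line slider-crank, x = r cosθ + √(L² − r² sin²θ), so v = −rω sinθ·[1 + r cosθ/√(L² − r² sin²θ)].
With r = 0.0514 m, L = 0.1769 m, θ = 158.1°: √(L² − r² sin²θ) = 0.17586 m.
v = −0.0514·183.5·0.37299·[1 + 0.0514·-0.92784/0.17586] = -2.5634 m/s.
|v| = 2.5634 m/s.

2.56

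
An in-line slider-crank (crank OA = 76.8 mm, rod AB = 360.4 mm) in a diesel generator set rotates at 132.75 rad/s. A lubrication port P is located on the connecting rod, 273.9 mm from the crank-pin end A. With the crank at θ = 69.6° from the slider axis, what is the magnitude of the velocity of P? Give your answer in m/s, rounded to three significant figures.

ω = 132.8 rad/s.  Crank-pin speed |V_A| = rω = 10.195 m/s, perpendicular to OA.
Rod angle: sinφ = −(r/L) sinθ ⇒ φ = -11.521°; ω_rod = −rω cosθ/√(L²−r²sin²θ) = -10.063 rad/s.
V_P = V_A + ω_rod × AP, with AP = 0.2739 m along the rod.
Components: V_Px = −rω sinθ − a·ω_rod·sinφ = -10.106 m/s;  V_Py = rω cosθ + a·ω_rod·cosφ = +0.85294 m/s.
|V_P| = √(V_Px² + V_Py²) = 10.142 m/s.

10.1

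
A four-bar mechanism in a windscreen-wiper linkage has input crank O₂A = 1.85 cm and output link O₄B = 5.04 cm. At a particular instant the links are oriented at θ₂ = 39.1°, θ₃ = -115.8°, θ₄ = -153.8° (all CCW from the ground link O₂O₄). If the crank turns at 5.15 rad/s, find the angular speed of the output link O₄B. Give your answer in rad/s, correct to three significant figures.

ω₂ = 5.15 rad/s
Differentiating the loop-closure r₂e^{iθ₂}+r₃e^{iθ₃}=r₁+r₄e^{iθ₄} gives r₂ω₂e^{iθ₂}+r₃ω₃e^{iθ₃}=r₄ω₄e^{iθ₄}.
Eliminating the other unknown: ω₄ = r₂ω₂ sin(θ₂−θ₃) / [r₄ sin(θ₄−θ₃)].
Numerator sine = +0.42420; denominator sine = -0.61566.
Result = 0.0185·5.15·(+0.42420) / (0.0504·(-0.61566)) = -1.3025 rad/s; magnitude 1.3025 rad/s.

1.30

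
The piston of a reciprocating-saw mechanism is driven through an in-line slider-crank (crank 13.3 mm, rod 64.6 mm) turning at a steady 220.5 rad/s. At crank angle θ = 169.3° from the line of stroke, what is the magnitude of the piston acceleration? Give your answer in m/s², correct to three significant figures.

511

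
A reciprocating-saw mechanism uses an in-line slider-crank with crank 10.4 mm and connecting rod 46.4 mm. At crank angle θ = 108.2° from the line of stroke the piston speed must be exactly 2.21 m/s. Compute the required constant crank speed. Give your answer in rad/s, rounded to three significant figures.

For an in-line slider-crank, |v_piston| = rω|sinθ|·[1 + r cosθ/√(L² − r² sin²θ)].
With r = 0.0104 m, L = 0.0464 m, θ = 108.2°: the bracketed kinematic factor |dx/dθ| = 0.0091718 m.
ω = v/|dx/dθ| = 2.21/0.0091718 = 240.96 rad/s.

241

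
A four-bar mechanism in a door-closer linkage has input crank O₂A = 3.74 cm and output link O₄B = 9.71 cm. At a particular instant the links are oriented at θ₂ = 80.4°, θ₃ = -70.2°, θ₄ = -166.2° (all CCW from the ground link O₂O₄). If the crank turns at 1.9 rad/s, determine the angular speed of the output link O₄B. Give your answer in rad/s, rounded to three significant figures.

0.361

ω₂ = 1.9 rad/s
Differentiating the loop-closure r₂e^{iθ₂}+r₃e^{iθ₃}=r₁+r₄e^{iθ₄} gives r₂ω₂e^{iθ₂}+r₃ω₃e^{iθ₃}=r₄ω₄e^{iθ₄}.
Eliminating the other unknown: ω₄ = r₂ω₂ sin(θ₂−θ₃) / [r₄ sin(θ₄−θ₃)].
Numerator sine = +0.49090; denominator sine = -0.99452.
Result = 0.0374·1.9·(+0.49090) / (0.0971·(-0.99452)) = -0.36123 rad/s; magnitude 0.36123 rad/s.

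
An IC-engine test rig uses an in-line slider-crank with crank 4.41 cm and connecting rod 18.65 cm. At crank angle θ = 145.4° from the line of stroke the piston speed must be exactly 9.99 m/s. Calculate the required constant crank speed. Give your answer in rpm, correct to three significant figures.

For an in-line slider-crank, |v_piston| = rω|sinθ|·[1 + r cosθ/√(L² − r² sin²θ)].
With r = 0.0441 m, L = 0.1865 m, θ = 145.4°: the bracketed kinematic factor |dx/dθ| = 0.020123 m.
ω = v/|dx/dθ| = 9.99/0.020123 = 496.44 rad/s.
N = 60ω/(2π) = 4740.7 rpm.

4740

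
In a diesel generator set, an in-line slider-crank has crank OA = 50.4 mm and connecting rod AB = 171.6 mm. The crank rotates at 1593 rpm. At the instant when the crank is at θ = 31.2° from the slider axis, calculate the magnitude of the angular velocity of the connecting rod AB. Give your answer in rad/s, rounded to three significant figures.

42.4

ω = 166.8 rad/s (converted from 1593 rpm).
The rod makes angle φ with the slider axis where L sinφ = r sinθ; differentiating, L cosφ·φ̇ = r ω cosθ.
L cosφ = √(L² − r² sin²θ) = 0.1696 m.
|ω_rod| = r ω |cosθ| / √(L² − r² sin²θ) = 0.0504·166.8·0.85536/0.1696 = 42.403 rad/s.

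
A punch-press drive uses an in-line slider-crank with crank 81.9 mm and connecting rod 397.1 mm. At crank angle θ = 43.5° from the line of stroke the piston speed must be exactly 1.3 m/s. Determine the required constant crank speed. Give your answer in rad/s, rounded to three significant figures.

20.0

For an in-line slider-crank, |v_piston| = rω|sinθ|·[1 + r cosθ/√(L² − r² sin²θ)].
With r = 0.0819 m, L = 0.3971 m, θ = 43.5°: the bracketed kinematic factor |dx/dθ| = 0.064897 m.
ω = v/|dx/dθ| = 1.3/0.064897 = 20.032 rad/s.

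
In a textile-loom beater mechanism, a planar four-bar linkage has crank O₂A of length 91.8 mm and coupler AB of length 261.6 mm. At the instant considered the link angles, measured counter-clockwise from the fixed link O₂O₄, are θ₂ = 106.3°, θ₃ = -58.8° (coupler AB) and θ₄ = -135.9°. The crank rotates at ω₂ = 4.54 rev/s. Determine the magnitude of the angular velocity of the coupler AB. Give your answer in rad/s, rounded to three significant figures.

ω₂ = 28.53 rad/s (from 4.54 rev/s).
Differentiating the loop-closure r₂e^{iθ₂}+r₃e^{iθ₃}=r₁+r₄e^{iθ₄} gives r₂ω₂e^{iθ₂}+r₃ω₃e^{iθ₃}=r₄ω₄e^{iθ₄}.
Eliminating the other unknown: ω₃ = r₂ω₂ sin(θ₄−θ₂) / [r₃ sin(θ₃−θ₄)].
Numerator sine = +0.88458; denominator sine = +0.97476.
Result = 0.0918·28.53·(+0.88458) / (0.2616·(+0.97476)) = +9.0841 rad/s; magnitude 9.0841 rad/s.

9.08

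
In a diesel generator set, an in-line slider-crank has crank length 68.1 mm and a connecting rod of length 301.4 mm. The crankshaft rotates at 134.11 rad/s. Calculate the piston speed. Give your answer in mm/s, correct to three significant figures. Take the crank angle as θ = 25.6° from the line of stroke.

ω = 134.1 rad/s
For an in-line slider-crank, x = r cosθ + √(L² − r² sin²θ), so v = −rω sinθ·[1 + r cosθ/√(L² − r² sin²θ)].
With r = 0.0681 m, L = 0.3014 m, θ = 25.6°: √(L² − r² sin²θ) = 0.29996 m.
v = −0.0681·134.1·0.43209·[1 + 0.0681·0.90183/0.29996] = -4.7541 m/s.
|v| = 4.7541 m/s = 4754.1 mm/s.

4750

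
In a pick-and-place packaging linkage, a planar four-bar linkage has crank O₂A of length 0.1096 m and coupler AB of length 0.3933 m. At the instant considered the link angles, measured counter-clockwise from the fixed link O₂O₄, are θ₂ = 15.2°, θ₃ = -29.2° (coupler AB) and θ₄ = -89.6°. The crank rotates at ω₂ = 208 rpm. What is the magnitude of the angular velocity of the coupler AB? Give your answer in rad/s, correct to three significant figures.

ω₂ = 21.78 rad/s (from 208 rpm).
Differentiating the loop-closure r₂e^{iθ₂}+r₃e^{iθ₃}=r₁+r₄e^{iθ₄} gives r₂ω₂e^{iθ₂}+r₃ω₃e^{iθ₃}=r₄ω₄e^{iθ₄}.
Eliminating the other unknown: ω₃ = r₂ω₂ sin(θ₄−θ₂) / [r₃ sin(θ₃−θ₄)].
Numerator sine = -0.96682; denominator sine = +0.86949.
Result = 0.1096·21.78·(-0.96682) / (0.3933·(+0.86949)) = -6.7493 rad/s; magnitude 6.7493 rad/s.

6.75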